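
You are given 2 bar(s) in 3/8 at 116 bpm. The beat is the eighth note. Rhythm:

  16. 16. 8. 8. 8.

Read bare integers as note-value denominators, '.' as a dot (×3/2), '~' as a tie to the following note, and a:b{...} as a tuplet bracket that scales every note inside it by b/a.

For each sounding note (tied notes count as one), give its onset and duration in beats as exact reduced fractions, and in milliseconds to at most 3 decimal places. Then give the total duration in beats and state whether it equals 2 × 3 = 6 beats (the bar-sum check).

1) 0.0ms=0b +387.931ms=3/4b
2) 387.931ms=3/4b +387.931ms=3/4b
3) 775.862ms=3/2b +775.862ms=3/2b
4) 1551.724ms=3b +775.862ms=3/2b
5) 2327.586ms=9/2b +775.862ms=3/2b
Σ=6b of 6 (116bpm 3/8) — PASS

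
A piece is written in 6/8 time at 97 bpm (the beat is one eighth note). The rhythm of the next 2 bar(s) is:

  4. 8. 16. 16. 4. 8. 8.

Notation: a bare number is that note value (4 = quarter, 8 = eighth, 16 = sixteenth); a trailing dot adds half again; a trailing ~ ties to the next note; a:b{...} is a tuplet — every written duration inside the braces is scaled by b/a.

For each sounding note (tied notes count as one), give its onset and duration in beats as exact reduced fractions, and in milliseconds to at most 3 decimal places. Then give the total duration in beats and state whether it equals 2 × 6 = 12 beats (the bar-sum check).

1) 0.0ms=0b +1855.67ms=3b
2) 1855.67ms=3b +927.835ms=3/2b
3) 2783.505ms=9/2b +463.918ms=3/4b
4) 3247.423ms=21/4b +463.918ms=3/4b
5) 3711.34ms=6b +1855.67ms=3b
6) 5567.01ms=9b +927.835ms=3/2b
7) 6494.845ms=21/2b +927.835ms=3/2b
Σ=12b of 12 (97bpm 6/8) — PASS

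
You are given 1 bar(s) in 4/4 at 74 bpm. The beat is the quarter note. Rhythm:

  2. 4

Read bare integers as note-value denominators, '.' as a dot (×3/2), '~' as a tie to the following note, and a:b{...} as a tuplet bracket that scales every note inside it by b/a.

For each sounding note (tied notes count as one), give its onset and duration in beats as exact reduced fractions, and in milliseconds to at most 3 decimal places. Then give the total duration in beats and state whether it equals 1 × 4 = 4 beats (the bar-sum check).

1) 0.0ms=0b +2432.432ms=3b
2) 2432.432ms=3b +810.811ms=1b
Σ=4b of 4 (74bpm 4/4) — PASS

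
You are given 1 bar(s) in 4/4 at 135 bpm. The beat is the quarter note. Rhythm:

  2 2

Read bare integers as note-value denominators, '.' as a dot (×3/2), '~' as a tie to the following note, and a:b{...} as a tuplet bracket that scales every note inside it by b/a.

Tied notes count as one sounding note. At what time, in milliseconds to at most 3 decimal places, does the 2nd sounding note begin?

1. 0.0ms @ 0 + 888.889ms (2)
2. 888.889ms @ 2 + 888.889ms (2)

note 2 onset = 2b = 888.889ms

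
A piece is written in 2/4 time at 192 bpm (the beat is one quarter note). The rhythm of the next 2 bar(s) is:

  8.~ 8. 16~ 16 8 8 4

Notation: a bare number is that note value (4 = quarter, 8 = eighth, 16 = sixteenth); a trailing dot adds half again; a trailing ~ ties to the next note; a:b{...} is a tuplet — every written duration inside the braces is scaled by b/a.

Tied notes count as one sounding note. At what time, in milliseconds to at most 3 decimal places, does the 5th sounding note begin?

1. 0.0ms @ 0 + 468.75ms (3/2)
2. 468.75ms @ 3/2 + 156.25ms (1/2)
3. 625.0ms @ 2 + 156.25ms (1/2)
4. 781.25ms @ 5/2 + 156.25ms (1/2)
5. 937.5ms @ 3 + 312.5ms (1)

note 5 onset = 3b = 937.5ms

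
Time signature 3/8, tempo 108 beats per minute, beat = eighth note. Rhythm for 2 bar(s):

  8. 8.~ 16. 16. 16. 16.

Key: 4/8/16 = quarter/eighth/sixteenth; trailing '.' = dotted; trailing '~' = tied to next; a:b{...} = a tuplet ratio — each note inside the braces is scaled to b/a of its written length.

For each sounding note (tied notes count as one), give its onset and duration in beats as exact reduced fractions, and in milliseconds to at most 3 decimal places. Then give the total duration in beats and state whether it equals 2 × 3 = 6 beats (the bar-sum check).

1) 0.0ms=0b +833.333ms=3/2b
2) 833.333ms=3/2b +1250.0ms=9/4b
3) 2083.333ms=15/4b +416.667ms=3/4b
4) 2500.0ms=9/2b +416.667ms=3/4b
5) 2916.667ms=21/4b +416.667ms=3/4b
Σ=6b of 6 (108bpm 3/8) — PASS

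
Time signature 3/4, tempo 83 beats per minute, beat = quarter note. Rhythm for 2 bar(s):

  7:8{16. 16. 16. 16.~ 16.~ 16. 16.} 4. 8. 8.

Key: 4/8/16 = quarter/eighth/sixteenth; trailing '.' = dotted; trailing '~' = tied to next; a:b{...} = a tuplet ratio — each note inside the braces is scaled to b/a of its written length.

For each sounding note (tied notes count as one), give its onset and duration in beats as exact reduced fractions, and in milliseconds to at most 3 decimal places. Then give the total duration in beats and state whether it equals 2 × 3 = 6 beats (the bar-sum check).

1) 0.0ms=0b +309.811ms=3/7b
2) 309.811ms=3/7b +309.811ms=3/7b
3) 619.621ms=6/7b +309.811ms=3/7b
4) 929.432ms=9/7b +929.432ms=9/7b
5) 1858.864ms=18/7b +309.811ms=3/7b
6) 2168.675ms=3b +1084.337ms=3/2b
7) 3253.012ms=9/2b +542.169ms=3/4b
8) 3795.181ms=21/4b +542.169ms=3/4b
Σ=6b of 6 (83bpm 3/4) — PASS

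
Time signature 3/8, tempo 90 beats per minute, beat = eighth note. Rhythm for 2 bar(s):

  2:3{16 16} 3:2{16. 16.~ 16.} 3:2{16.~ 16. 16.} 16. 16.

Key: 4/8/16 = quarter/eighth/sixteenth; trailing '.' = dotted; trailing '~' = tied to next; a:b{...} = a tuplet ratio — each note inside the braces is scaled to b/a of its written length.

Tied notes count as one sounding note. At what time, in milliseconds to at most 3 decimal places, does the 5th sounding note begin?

note 5 onset = 3b = 2000.0ms

1. 0.0ms @ 0 + 500.0ms (3/4)
2. 500.0ms @ 3/4 + 500.0ms (3/4)
3. 1000.0ms @ 3/2 + 333.333ms (1/2)
4. 1333.333ms @ 2 + 666.667ms (1)
5. 2000.0ms @ 3 + 666.667ms (1)
6. 2666.667ms @ 4 + 333.333ms (1/2)
7. 3000.0ms @ 9/2 + 500.0ms (3/4)
8. 3500.0ms @ 21/4 + 500.0ms (3/4)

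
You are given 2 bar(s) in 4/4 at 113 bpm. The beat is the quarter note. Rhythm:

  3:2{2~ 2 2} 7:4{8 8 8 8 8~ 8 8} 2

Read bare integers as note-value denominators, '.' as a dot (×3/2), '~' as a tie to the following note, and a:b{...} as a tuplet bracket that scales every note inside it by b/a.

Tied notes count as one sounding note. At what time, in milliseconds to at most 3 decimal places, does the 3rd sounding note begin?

1. 0.0ms @ 0 + 1415.929ms (8/3)
2. 1415.929ms @ 8/3 + 707.965ms (4/3)
3. 2123.894ms @ 4 + 151.707ms (2/7)
4. 2275.601ms @ 30/7 + 151.707ms (2/7)
5. 2427.307ms @ 32/7 + 151.707ms (2/7)
6. 2579.014ms @ 34/7 + 151.707ms (2/7)
7. 2730.721ms @ 36/7 + 303.413ms (4/7)
8. 3034.134ms @ 40/7 + 151.707ms (2/7)
9. 3185.841ms @ 6 + 1061.947ms (2)

note 3 onset = 4b = 2123.894ms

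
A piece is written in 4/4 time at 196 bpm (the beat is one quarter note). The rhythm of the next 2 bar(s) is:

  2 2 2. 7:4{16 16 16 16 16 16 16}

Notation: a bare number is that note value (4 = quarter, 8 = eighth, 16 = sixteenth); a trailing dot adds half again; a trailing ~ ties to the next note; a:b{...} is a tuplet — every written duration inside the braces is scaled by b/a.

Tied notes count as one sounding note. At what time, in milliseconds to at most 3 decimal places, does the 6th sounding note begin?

note 6 onset = 51/7b = 2230.321ms

1. 0.0ms @ 0 + 612.245ms (2)
2. 612.245ms @ 2 + 612.245ms (2)
3. 1224.49ms @ 4 + 918.367ms (3)
4. 2142.857ms @ 7 + 43.732ms (1/7)
5. 2186.589ms @ 50/7 + 43.732ms (1/7)
6. 2230.321ms @ 51/7 + 43.732ms (1/7)
7. 2274.052ms @ 52/7 + 43.732ms (1/7)
8. 2317.784ms @ 53/7 + 43.732ms (1/7)
9. 2361.516ms @ 54/7 + 43.732ms (1/7)
10. 2405.248ms @ 55/7 + 43.732ms (1/7)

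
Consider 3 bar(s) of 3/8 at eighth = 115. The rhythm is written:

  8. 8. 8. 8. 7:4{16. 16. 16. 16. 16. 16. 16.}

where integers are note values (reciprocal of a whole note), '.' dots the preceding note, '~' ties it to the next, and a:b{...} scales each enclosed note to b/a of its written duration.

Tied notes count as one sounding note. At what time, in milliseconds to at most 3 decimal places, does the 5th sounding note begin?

note 5 onset = 6b = 3130.435ms

1. 0.0ms @ 0 + 782.609ms (3/2)
2. 782.609ms @ 3/2 + 782.609ms (3/2)
3. 1565.217ms @ 3 + 782.609ms (3/2)
4. 2347.826ms @ 9/2 + 782.609ms (3/2)
5. 3130.435ms @ 6 + 223.602ms (3/7)
6. 3354.037ms @ 45/7 + 223.602ms (3/7)
7. 3577.64ms @ 48/7 + 223.602ms (3/7)
8. 3801.242ms @ 51/7 + 223.602ms (3/7)
9. 4024.845ms @ 54/7 + 223.602ms (3/7)
10. 4248.447ms @ 57/7 + 223.602ms (3/7)
11. 4472.05ms @ 60/7 + 223.602ms (3/7)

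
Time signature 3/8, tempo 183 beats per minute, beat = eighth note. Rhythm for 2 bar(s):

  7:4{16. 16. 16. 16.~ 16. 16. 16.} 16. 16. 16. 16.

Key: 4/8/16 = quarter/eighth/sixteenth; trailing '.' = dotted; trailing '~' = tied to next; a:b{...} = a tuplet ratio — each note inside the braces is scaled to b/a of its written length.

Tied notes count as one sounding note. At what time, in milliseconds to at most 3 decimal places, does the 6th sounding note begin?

note 6 onset = 18/7b = 843.091ms

1. 0.0ms @ 0 + 140.515ms (3/7)
2. 140.515ms @ 3/7 + 140.515ms (3/7)
3. 281.03ms @ 6/7 + 140.515ms (3/7)
4. 421.546ms @ 9/7 + 281.03ms (6/7)
5. 702.576ms @ 15/7 + 140.515ms (3/7)
6. 843.091ms @ 18/7 + 140.515ms (3/7)
7. 983.607ms @ 3 + 245.902ms (3/4)
8. 1229.508ms @ 15/4 + 245.902ms (3/4)
9. 1475.41ms @ 9/2 + 245.902ms (3/4)
10. 1721.311ms @ 21/4 + 245.902ms (3/4)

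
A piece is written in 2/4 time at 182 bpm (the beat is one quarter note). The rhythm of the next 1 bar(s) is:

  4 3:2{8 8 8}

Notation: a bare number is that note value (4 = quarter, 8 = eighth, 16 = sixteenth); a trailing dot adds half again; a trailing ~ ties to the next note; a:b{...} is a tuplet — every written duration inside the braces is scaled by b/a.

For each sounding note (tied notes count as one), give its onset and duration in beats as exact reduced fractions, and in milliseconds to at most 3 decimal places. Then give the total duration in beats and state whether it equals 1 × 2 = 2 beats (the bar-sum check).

1) 0.0ms=0b +329.67ms=1b
2) 329.67ms=1b +109.89ms=1/3b
3) 439.56ms=4/3b +109.89ms=1/3b
4) 549.451ms=5/3b +109.89ms=1/3b
Σ=2b of 2 (182bpm 2/4) — PASS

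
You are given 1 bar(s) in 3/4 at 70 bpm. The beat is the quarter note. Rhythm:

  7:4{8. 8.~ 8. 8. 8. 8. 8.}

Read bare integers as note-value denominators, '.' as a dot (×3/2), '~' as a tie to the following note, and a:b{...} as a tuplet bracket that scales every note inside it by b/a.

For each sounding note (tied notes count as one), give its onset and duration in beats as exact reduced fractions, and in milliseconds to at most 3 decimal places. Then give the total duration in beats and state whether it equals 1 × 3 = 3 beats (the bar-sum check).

1) 0.0ms=0b +367.347ms=3/7b
2) 367.347ms=3/7b +734.694ms=6/7b
3) 1102.041ms=9/7b +367.347ms=3/7b
4) 1469.388ms=12/7b +367.347ms=3/7b
5) 1836.735ms=15/7b +367.347ms=3/7b
6) 2204.082ms=18/7b +367.347ms=3/7b
Σ=3b of 3 (70bpm 3/4) — PASS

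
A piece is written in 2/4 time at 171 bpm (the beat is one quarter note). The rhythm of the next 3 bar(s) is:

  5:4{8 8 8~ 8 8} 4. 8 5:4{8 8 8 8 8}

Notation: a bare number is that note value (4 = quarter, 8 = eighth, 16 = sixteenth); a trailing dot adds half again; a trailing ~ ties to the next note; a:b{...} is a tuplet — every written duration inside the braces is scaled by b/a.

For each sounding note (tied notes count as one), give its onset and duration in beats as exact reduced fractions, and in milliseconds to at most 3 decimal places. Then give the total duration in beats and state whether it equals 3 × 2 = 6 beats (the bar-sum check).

1) 0.0ms=0b +140.351ms=2/5b
2) 140.351ms=2/5b +140.351ms=2/5b
3) 280.702ms=4/5b +280.702ms=4/5b
4) 561.404ms=8/5b +140.351ms=2/5b
5) 701.754ms=2b +526.316ms=3/2b
6) 1228.07ms=7/2b +175.439ms=1/2b
7) 1403.509ms=4b +140.351ms=2/5b
8) 1543.86ms=22/5b +140.351ms=2/5b
9) 1684.211ms=24/5b +140.351ms=2/5b
10) 1824.561ms=26/5b +140.351ms=2/5b
11) 1964.912ms=28/5b +140.351ms=2/5b
Σ=6b of 6 (171bpm 2/4) — PASS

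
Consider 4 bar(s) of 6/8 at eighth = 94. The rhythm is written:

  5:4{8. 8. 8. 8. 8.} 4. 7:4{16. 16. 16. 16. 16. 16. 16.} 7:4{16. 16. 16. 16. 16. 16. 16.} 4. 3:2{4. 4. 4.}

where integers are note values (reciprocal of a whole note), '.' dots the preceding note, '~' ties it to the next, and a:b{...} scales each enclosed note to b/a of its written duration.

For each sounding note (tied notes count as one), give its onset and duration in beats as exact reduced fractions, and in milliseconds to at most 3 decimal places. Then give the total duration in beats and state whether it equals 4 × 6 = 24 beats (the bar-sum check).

1) 0.0ms=0b +765.957ms=6/5b
2) 765.957ms=6/5b +765.957ms=6/5b
3) 1531.915ms=12/5b +765.957ms=6/5b
4) 2297.872ms=18/5b +765.957ms=6/5b
5) 3063.83ms=24/5b +765.957ms=6/5b
6) 3829.787ms=6b +1914.894ms=3b
7) 5744.681ms=9b +273.556ms=3/7b
8) 6018.237ms=66/7b +273.556ms=3/7b
9) 6291.793ms=69/7b +273.556ms=3/7b
10) 6565.35ms=72/7b +273.556ms=3/7b
11) 6838.906ms=75/7b +273.556ms=3/7b
12) 7112.462ms=78/7b +273.556ms=3/7b
13) 7386.018ms=81/7b +273.556ms=3/7b
14) 7659.574ms=12b +273.556ms=3/7b
15) 7933.131ms=87/7b +273.556ms=3/7b
16) 8206.687ms=90/7b +273.556ms=3/7b
17) 8480.243ms=93/7b +273.556ms=3/7b
18) 8753.799ms=96/7b +273.556ms=3/7b
19) 9027.356ms=99/7b +273.556ms=3/7b
20) 9300.912ms=102/7b +273.556ms=3/7b
21) 9574.468ms=15b +1914.894ms=3b
22) 11489.362ms=18b +1276.596ms=2b
23) 12765.957ms=20b +1276.596ms=2b
24) 14042.553ms=22b +1276.596ms=2b
Σ=24b of 24 (94bpm 6/8) — PASS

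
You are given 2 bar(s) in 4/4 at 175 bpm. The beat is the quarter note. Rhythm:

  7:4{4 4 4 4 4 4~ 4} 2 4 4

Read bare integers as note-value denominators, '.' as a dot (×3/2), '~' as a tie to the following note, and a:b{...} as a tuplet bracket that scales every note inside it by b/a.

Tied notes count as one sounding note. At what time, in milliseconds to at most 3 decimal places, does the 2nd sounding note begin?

note 2 onset = 4/7b = 195.918ms

1. 0.0ms @ 0 + 195.918ms (4/7)
2. 195.918ms @ 4/7 + 195.918ms (4/7)
3. 391.837ms @ 8/7 + 195.918ms (4/7)
4. 587.755ms @ 12/7 + 195.918ms (4/7)
5. 783.673ms @ 16/7 + 195.918ms (4/7)
6. 979.592ms @ 20/7 + 391.837ms (8/7)
7. 1371.429ms @ 4 + 685.714ms (2)
8. 2057.143ms @ 6 + 342.857ms (1)
9. 2400.0ms @ 7 + 342.857ms (1)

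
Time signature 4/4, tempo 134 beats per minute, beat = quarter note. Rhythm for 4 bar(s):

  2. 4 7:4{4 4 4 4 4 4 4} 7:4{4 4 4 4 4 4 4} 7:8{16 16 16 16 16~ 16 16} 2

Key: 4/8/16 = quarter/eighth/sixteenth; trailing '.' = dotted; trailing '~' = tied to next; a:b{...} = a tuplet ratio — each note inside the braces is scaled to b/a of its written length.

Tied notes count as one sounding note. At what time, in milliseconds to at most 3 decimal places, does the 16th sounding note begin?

1. 0.0ms @ 0 + 1343.284ms (3)
2. 1343.284ms @ 3 + 447.761ms (1)
3. 1791.045ms @ 4 + 255.864ms (4/7)
4. 2046.908ms @ 32/7 + 255.864ms (4/7)
5. 2302.772ms @ 36/7 + 255.864ms (4/7)
6. 2558.635ms @ 40/7 + 255.864ms (4/7)
7. 2814.499ms @ 44/7 + 255.864ms (4/7)
8. 3070.362ms @ 48/7 + 255.864ms (4/7)
9. 3326.226ms @ 52/7 + 255.864ms (4/7)
10. 3582.09ms @ 8 + 255.864ms (4/7)
11. 3837.953ms @ 60/7 + 255.864ms (4/7)
12. 4093.817ms @ 64/7 + 255.864ms (4/7)
13. 4349.68ms @ 68/7 + 255.864ms (4/7)
14. 4605.544ms @ 72/7 + 255.864ms (4/7)
15. 4861.407ms @ 76/7 + 255.864ms (4/7)
16. 5117.271ms @ 80/7 + 255.864ms (4/7)
17. 5373.134ms @ 12 + 127.932ms (2/7)
18. 5501.066ms @ 86/7 + 127.932ms (2/7)
19. 5628.998ms @ 88/7 + 127.932ms (2/7)
20. 5756.93ms @ 90/7 + 127.932ms (2/7)
21. 5884.861ms @ 92/7 + 255.864ms (4/7)
22. 6140.725ms @ 96/7 + 127.932ms (2/7)
23. 6268.657ms @ 14 + 895.522ms (2)

note 16 onset = 80/7b = 5117.271ms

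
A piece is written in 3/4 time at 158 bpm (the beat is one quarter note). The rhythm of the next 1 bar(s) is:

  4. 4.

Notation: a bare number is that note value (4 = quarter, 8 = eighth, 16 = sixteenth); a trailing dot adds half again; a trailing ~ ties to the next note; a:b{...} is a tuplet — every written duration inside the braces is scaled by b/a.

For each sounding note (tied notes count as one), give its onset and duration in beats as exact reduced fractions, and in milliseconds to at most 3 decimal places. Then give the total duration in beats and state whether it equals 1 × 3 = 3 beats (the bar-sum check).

1) 0.0ms=0b +569.62ms=3/2b
2) 569.62ms=3/2b +569.62ms=3/2b
Σ=3b of 3 (158bpm 3/4) — PASS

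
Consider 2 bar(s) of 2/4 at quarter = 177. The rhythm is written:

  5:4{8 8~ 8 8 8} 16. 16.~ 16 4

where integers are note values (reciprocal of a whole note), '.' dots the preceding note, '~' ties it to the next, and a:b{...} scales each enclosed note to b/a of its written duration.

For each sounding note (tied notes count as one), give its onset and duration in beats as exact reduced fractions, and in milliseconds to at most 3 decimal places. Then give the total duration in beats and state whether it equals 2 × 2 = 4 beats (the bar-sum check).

1) 0.0ms=0b +135.593ms=2/5b
2) 135.593ms=2/5b +271.186ms=4/5b
3) 406.78ms=6/5b +135.593ms=2/5b
4) 542.373ms=8/5b +135.593ms=2/5b
5) 677.966ms=2b +127.119ms=3/8b
6) 805.085ms=19/8b +211.864ms=5/8b
7) 1016.949ms=3b +338.983ms=1b
Σ=4b of 4 (177bpm 2/4) — PASS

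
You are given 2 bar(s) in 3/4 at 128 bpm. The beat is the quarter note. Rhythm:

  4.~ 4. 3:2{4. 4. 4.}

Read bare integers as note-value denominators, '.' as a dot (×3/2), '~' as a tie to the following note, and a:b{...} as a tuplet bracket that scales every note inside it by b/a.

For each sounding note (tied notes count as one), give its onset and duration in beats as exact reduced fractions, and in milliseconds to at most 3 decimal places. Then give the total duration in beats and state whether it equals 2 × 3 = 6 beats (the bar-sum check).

1) 0.0ms=0b +1406.25ms=3b
2) 1406.25ms=3b +468.75ms=1b
3) 1875.0ms=4b +468.75ms=1b
4) 2343.75ms=5b +468.75ms=1b
Σ=6b of 6 (128bpm 3/4) — PASS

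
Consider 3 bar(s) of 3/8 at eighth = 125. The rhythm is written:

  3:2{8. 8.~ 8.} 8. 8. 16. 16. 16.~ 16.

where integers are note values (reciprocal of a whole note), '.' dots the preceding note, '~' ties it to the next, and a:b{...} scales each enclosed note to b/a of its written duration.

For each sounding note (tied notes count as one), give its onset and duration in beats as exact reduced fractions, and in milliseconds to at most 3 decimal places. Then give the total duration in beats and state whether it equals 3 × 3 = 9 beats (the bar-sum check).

1) 0.0ms=0b +480.0ms=1b
2) 480.0ms=1b +960.0ms=2b
3) 1440.0ms=3b +720.0ms=3/2b
4) 2160.0ms=9/2b +720.0ms=3/2b
5) 2880.0ms=6b +360.0ms=3/4b
6) 3240.0ms=27/4b +360.0ms=3/4b
7) 3600.0ms=15/2b +720.0ms=3/2b
Σ=9b of 9 (125bpm 3/8) — PASS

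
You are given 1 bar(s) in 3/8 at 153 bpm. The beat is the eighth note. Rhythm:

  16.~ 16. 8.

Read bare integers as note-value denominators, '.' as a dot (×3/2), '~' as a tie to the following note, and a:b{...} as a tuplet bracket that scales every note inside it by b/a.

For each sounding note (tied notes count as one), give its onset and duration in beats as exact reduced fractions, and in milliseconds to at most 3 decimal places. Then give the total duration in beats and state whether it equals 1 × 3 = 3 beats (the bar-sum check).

1) 0.0ms=0b +588.235ms=3/2b
2) 588.235ms=3/2b +588.235ms=3/2b
Σ=3b of 3 (153bpm 3/8) — PASS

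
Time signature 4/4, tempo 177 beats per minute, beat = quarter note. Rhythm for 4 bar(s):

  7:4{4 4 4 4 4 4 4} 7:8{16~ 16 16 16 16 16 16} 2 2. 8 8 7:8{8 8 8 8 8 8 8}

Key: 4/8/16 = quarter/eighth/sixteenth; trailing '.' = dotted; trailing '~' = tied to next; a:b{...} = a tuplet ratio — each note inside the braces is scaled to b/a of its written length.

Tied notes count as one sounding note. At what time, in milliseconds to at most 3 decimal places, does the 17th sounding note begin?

note 17 onset = 23/2b = 3898.305ms

1. 0.0ms @ 0 + 193.705ms (4/7)
2. 193.705ms @ 4/7 + 193.705ms (4/7)
3. 387.409ms @ 8/7 + 193.705ms (4/7)
4. 581.114ms @ 12/7 + 193.705ms (4/7)
5. 774.818ms @ 16/7 + 193.705ms (4/7)
6. 968.523ms @ 20/7 + 193.705ms (4/7)
7. 1162.228ms @ 24/7 + 193.705ms (4/7)
8. 1355.932ms @ 4 + 193.705ms (4/7)
9. 1549.637ms @ 32/7 + 96.852ms (2/7)
10. 1646.489ms @ 34/7 + 96.852ms (2/7)
11. 1743.341ms @ 36/7 + 96.852ms (2/7)
12. 1840.194ms @ 38/7 + 96.852ms (2/7)
13. 1937.046ms @ 40/7 + 96.852ms (2/7)
14. 2033.898ms @ 6 + 677.966ms (2)
15. 2711.864ms @ 8 + 1016.949ms (3)
16. 3728.814ms @ 11 + 169.492ms (1/2)
17. 3898.305ms @ 23/2 + 169.492ms (1/2)
18. 4067.797ms @ 12 + 193.705ms (4/7)
19. 4261.501ms @ 88/7 + 193.705ms (4/7)
20. 4455.206ms @ 92/7 + 193.705ms (4/7)
21. 4648.91ms @ 96/7 + 193.705ms (4/7)
22. 4842.615ms @ 100/7 + 193.705ms (4/7)
23. 5036.32ms @ 104/7 + 193.705ms (4/7)
24. 5230.024ms @ 108/7 + 193.705ms (4/7)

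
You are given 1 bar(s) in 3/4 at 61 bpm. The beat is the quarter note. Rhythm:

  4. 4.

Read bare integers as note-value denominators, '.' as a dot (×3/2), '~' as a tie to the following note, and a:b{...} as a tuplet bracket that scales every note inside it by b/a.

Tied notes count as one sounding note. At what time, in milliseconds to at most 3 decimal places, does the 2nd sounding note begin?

1. 0.0ms @ 0 + 1475.41ms (3/2)
2. 1475.41ms @ 3/2 + 1475.41ms (3/2)

note 2 onset = 3/2b = 1475.41ms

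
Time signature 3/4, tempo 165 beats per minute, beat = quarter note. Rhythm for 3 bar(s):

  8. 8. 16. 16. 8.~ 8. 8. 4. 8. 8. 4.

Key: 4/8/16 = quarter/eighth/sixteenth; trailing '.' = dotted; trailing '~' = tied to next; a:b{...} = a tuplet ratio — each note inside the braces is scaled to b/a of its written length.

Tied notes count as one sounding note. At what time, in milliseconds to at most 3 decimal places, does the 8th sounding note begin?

1. 0.0ms @ 0 + 272.727ms (3/4)
2. 272.727ms @ 3/4 + 272.727ms (3/4)
3. 545.455ms @ 3/2 + 136.364ms (3/8)
4. 681.818ms @ 15/8 + 136.364ms (3/8)
5. 818.182ms @ 9/4 + 545.455ms (3/2)
6. 1363.636ms @ 15/4 + 272.727ms (3/4)
7. 1636.364ms @ 9/2 + 545.455ms (3/2)
8. 2181.818ms @ 6 + 272.727ms (3/4)
9. 2454.545ms @ 27/4 + 272.727ms (3/4)
10. 2727.273ms @ 15/2 + 545.455ms (3/2)

note 8 onset = 6b = 2181.818ms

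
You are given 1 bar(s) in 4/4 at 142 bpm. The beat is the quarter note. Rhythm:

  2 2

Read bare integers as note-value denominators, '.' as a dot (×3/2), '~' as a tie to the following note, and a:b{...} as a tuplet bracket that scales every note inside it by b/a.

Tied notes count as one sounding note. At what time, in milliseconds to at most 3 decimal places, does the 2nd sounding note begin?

1. 0.0ms @ 0 + 845.07ms (2)
2. 845.07ms @ 2 + 845.07ms (2)

note 2 onset = 2b = 845.07ms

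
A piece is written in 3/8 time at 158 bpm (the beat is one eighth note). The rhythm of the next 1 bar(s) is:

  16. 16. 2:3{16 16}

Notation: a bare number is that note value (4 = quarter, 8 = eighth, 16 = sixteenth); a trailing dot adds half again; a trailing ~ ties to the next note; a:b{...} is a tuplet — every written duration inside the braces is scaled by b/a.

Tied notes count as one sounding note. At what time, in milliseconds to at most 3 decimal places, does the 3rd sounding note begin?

note 3 onset = 3/2b = 569.62ms

1. 0.0ms @ 0 + 284.81ms (3/4)
2. 284.81ms @ 3/4 + 284.81ms (3/4)
3. 569.62ms @ 3/2 + 284.81ms (3/4)
4. 854.43ms @ 9/4 + 284.81ms (3/4)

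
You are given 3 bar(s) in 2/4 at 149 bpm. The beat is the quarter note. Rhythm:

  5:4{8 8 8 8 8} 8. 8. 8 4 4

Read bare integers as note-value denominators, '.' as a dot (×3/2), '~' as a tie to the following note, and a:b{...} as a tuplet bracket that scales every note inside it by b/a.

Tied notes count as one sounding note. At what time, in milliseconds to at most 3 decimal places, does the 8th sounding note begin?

note 8 onset = 7/2b = 1409.396ms

1. 0.0ms @ 0 + 161.074ms (2/5)
2. 161.074ms @ 2/5 + 161.074ms (2/5)
3. 322.148ms @ 4/5 + 161.074ms (2/5)
4. 483.221ms @ 6/5 + 161.074ms (2/5)
5. 644.295ms @ 8/5 + 161.074ms (2/5)
6. 805.369ms @ 2 + 302.013ms (3/4)
7. 1107.383ms @ 11/4 + 302.013ms (3/4)
8. 1409.396ms @ 7/2 + 201.342ms (1/2)
9. 1610.738ms @ 4 + 402.685ms (1)
10. 2013.423ms @ 5 + 402.685ms (1)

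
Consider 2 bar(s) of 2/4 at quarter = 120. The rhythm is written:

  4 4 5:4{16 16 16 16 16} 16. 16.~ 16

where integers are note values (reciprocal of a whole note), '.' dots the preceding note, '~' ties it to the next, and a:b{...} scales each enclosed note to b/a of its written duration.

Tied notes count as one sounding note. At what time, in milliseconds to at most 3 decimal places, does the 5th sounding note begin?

note 5 onset = 12/5b = 1200.0ms

1. 0.0ms @ 0 + 500.0ms (1)
2. 500.0ms @ 1 + 500.0ms (1)
3. 1000.0ms @ 2 + 100.0ms (1/5)
4. 1100.0ms @ 11/5 + 100.0ms (1/5)
5. 1200.0ms @ 12/5 + 100.0ms (1/5)
6. 1300.0ms @ 13/5 + 100.0ms (1/5)
7. 1400.0ms @ 14/5 + 100.0ms (1/5)
8. 1500.0ms @ 3 + 187.5ms (3/8)
9. 1687.5ms @ 27/8 + 312.5ms (5/8)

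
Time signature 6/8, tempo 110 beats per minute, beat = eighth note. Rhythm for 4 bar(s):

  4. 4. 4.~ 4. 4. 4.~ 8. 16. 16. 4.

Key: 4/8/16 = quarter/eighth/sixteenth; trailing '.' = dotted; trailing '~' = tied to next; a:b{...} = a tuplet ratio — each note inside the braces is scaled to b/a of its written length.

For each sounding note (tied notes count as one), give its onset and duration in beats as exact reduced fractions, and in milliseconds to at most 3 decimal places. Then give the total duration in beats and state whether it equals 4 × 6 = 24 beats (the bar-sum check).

1) 0.0ms=0b +1636.364ms=3b
2) 1636.364ms=3b +1636.364ms=3b
3) 3272.727ms=6b +3272.727ms=6b
4) 6545.455ms=12b +1636.364ms=3b
5) 8181.818ms=15b +2454.545ms=9/2b
6) 10636.364ms=39/2b +409.091ms=3/4b
7) 11045.455ms=81/4b +409.091ms=3/4b
8) 11454.545ms=21b +1636.364ms=3b
Σ=24b of 24 (110bpm 6/8) — PASS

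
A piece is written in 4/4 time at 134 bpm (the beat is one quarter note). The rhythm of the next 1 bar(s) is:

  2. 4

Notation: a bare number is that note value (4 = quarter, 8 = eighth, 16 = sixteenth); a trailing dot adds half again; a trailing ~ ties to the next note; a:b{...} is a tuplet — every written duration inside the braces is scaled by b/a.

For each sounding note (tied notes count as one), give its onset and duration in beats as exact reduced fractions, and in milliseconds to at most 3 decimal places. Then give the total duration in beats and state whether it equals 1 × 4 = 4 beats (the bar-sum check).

1) 0.0ms=0b +1343.284ms=3b
2) 1343.284ms=3b +447.761ms=1b
Σ=4b of 4 (134bpm 4/4) — PASS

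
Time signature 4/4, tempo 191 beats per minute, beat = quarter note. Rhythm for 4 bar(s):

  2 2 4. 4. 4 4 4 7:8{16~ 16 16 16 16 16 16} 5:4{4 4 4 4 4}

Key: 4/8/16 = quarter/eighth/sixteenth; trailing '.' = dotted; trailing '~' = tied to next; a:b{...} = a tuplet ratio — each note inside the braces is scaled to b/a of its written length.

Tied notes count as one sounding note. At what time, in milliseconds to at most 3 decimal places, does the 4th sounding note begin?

note 4 onset = 11/2b = 1727.749ms

1. 0.0ms @ 0 + 628.272ms (2)
2. 628.272ms @ 2 + 628.272ms (2)
3. 1256.545ms @ 4 + 471.204ms (3/2)
4. 1727.749ms @ 11/2 + 471.204ms (3/2)
5. 2198.953ms @ 7 + 314.136ms (1)
6. 2513.089ms @ 8 + 314.136ms (1)
7. 2827.225ms @ 9 + 314.136ms (1)
8. 3141.361ms @ 10 + 179.506ms (4/7)
9. 3320.868ms @ 74/7 + 89.753ms (2/7)
10. 3410.621ms @ 76/7 + 89.753ms (2/7)
11. 3500.374ms @ 78/7 + 89.753ms (2/7)
12. 3590.127ms @ 80/7 + 89.753ms (2/7)
13. 3679.88ms @ 82/7 + 89.753ms (2/7)
14. 3769.634ms @ 12 + 251.309ms (4/5)
15. 4020.942ms @ 64/5 + 251.309ms (4/5)
16. 4272.251ms @ 68/5 + 251.309ms (4/5)
17. 4523.56ms @ 72/5 + 251.309ms (4/5)
18. 4774.869ms @ 76/5 + 251.309ms (4/5)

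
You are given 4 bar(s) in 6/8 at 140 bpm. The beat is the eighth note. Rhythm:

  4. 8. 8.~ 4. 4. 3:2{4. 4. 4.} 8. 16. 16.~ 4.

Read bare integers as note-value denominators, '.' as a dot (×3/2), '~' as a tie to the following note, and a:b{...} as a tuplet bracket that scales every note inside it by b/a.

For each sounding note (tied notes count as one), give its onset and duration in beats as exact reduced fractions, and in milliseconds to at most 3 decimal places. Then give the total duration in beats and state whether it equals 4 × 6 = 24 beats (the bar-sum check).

1) 0.0ms=0b +1285.714ms=3b
2) 1285.714ms=3b +642.857ms=3/2b
3) 1928.571ms=9/2b +1928.571ms=9/2b
4) 3857.143ms=9b +1285.714ms=3b
5) 5142.857ms=12b +857.143ms=2b
6) 6000.0ms=14b +857.143ms=2b
7) 6857.143ms=16b +857.143ms=2b
8) 7714.286ms=18b +642.857ms=3/2b
9) 8357.143ms=39/2b +321.429ms=3/4b
10) 8678.571ms=81/4b +1607.143ms=15/4b
Σ=24b of 24 (140bpm 6/8) — PASS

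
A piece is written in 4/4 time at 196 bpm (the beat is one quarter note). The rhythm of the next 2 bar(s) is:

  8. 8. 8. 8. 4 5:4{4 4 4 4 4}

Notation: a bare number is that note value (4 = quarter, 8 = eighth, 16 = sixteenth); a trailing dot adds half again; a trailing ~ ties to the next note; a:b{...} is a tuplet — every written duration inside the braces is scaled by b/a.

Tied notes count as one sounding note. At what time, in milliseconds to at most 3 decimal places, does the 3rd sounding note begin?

note 3 onset = 3/2b = 459.184ms

1. 0.0ms @ 0 + 229.592ms (3/4)
2. 229.592ms @ 3/4 + 229.592ms (3/4)
3. 459.184ms @ 3/2 + 229.592ms (3/4)
4. 688.776ms @ 9/4 + 229.592ms (3/4)
5. 918.367ms @ 3 + 306.122ms (1)
6. 1224.49ms @ 4 + 244.898ms (4/5)
7. 1469.388ms @ 24/5 + 244.898ms (4/5)
8. 1714.286ms @ 28/5 + 244.898ms (4/5)
9. 1959.184ms @ 32/5 + 244.898ms (4/5)
10. 2204.082ms @ 36/5 + 244.898ms (4/5)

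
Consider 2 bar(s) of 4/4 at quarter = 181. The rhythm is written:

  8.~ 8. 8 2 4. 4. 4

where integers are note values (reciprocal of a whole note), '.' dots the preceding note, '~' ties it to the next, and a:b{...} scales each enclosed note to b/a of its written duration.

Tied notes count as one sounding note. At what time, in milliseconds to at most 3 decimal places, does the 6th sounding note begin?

note 6 onset = 7b = 2320.442ms

1. 0.0ms @ 0 + 497.238ms (3/2)
2. 497.238ms @ 3/2 + 165.746ms (1/2)
3. 662.983ms @ 2 + 662.983ms (2)
4. 1325.967ms @ 4 + 497.238ms (3/2)
5. 1823.204ms @ 11/2 + 497.238ms (3/2)
6. 2320.442ms @ 7 + 331.492ms (1)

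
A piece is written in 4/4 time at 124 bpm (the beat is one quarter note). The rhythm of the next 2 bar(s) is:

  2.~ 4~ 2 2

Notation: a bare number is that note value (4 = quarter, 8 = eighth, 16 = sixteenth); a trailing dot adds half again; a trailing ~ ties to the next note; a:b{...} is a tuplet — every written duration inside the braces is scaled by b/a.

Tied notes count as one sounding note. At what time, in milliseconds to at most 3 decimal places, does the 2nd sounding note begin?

1. 0.0ms @ 0 + 2903.226ms (6)
2. 2903.226ms @ 6 + 967.742ms (2)

note 2 onset = 6b = 2903.226ms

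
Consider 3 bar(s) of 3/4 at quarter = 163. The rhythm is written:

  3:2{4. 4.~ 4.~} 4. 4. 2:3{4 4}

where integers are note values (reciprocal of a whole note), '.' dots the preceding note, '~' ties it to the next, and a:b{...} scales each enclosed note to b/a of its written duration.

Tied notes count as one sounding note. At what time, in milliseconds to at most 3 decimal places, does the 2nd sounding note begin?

1. 0.0ms @ 0 + 368.098ms (1)
2. 368.098ms @ 1 + 1288.344ms (7/2)
3. 1656.442ms @ 9/2 + 552.147ms (3/2)
4. 2208.589ms @ 6 + 552.147ms (3/2)
5. 2760.736ms @ 15/2 + 552.147ms (3/2)

note 2 onset = 1b = 368.098ms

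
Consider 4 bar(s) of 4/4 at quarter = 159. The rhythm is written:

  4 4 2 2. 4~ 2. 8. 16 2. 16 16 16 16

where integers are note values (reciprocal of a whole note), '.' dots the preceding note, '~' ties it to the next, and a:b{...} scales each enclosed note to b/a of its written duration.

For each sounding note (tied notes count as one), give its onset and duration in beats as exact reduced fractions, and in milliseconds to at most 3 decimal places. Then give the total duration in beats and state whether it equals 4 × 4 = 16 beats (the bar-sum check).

1) 0.0ms=0b +377.358ms=1b
2) 377.358ms=1b +377.358ms=1b
3) 754.717ms=2b +754.717ms=2b
4) 1509.434ms=4b +1132.075ms=3b
5) 2641.509ms=7b +1509.434ms=4b
6) 4150.943ms=11b +283.019ms=3/4b
7) 4433.962ms=47/4b +94.34ms=1/4b
8) 4528.302ms=12b +1132.075ms=3b
9) 5660.377ms=15b +94.34ms=1/4b
10) 5754.717ms=61/4b +94.34ms=1/4b
11) 5849.057ms=31/2b +94.34ms=1/4b
12) 5943.396ms=63/4b +94.34ms=1/4b
Σ=16b of 16 (159bpm 4/4) — PASS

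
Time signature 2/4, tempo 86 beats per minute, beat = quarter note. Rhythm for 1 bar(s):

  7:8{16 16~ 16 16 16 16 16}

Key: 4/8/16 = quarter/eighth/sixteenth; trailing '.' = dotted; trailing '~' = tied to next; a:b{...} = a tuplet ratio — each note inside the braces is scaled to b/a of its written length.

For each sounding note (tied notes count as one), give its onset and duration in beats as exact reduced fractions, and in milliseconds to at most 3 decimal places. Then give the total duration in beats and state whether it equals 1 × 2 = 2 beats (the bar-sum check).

1) 0.0ms=0b +199.336ms=2/7b
2) 199.336ms=2/7b +398.671ms=4/7b
3) 598.007ms=6/7b +199.336ms=2/7b
4) 797.342ms=8/7b +199.336ms=2/7b
5) 996.678ms=10/7b +199.336ms=2/7b
6) 1196.013ms=12/7b +199.336ms=2/7b
Σ=2b of 2 (86bpm 2/4) — PASS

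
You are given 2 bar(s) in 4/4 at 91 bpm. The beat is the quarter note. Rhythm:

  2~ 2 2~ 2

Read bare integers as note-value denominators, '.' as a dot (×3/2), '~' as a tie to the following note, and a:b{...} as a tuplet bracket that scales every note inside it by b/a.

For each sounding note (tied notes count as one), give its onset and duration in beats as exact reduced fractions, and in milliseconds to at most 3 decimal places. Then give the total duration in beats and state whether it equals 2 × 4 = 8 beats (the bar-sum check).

1) 0.0ms=0b +2637.363ms=4b
2) 2637.363ms=4b +2637.363ms=4b
Σ=8b of 8 (91bpm 4/4) — PASS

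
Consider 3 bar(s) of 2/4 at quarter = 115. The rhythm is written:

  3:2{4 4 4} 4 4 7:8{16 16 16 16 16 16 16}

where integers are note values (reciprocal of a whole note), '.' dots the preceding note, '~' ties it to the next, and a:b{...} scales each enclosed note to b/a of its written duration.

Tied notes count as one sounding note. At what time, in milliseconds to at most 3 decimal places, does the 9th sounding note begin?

1. 0.0ms @ 0 + 347.826ms (2/3)
2. 347.826ms @ 2/3 + 347.826ms (2/3)
3. 695.652ms @ 4/3 + 347.826ms (2/3)
4. 1043.478ms @ 2 + 521.739ms (1)
5. 1565.217ms @ 3 + 521.739ms (1)
6. 2086.957ms @ 4 + 149.068ms (2/7)
7. 2236.025ms @ 30/7 + 149.068ms (2/7)
8. 2385.093ms @ 32/7 + 149.068ms (2/7)
9. 2534.161ms @ 34/7 + 149.068ms (2/7)
10. 2683.23ms @ 36/7 + 149.068ms (2/7)
11. 2832.298ms @ 38/7 + 149.068ms (2/7)
12. 2981.366ms @ 40/7 + 149.068ms (2/7)

note 9 onset = 34/7b = 2534.161ms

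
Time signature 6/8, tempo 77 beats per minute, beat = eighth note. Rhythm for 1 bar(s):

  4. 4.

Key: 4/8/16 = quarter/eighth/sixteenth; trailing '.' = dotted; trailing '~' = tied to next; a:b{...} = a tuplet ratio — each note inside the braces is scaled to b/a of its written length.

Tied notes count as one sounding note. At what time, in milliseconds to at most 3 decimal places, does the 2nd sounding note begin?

note 2 onset = 3b = 2337.662ms

1. 0.0ms @ 0 + 2337.662ms (3)
2. 2337.662ms @ 3 + 2337.662ms (3)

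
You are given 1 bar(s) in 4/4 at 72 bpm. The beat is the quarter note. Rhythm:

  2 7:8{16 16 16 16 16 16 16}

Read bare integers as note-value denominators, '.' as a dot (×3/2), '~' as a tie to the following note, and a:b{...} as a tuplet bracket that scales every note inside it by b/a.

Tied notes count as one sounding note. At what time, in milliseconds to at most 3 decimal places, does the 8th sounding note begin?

1. 0.0ms @ 0 + 1666.667ms (2)
2. 1666.667ms @ 2 + 238.095ms (2/7)
3. 1904.762ms @ 16/7 + 238.095ms (2/7)
4. 2142.857ms @ 18/7 + 238.095ms (2/7)
5. 2380.952ms @ 20/7 + 238.095ms (2/7)
6. 2619.048ms @ 22/7 + 238.095ms (2/7)
7. 2857.143ms @ 24/7 + 238.095ms (2/7)
8. 3095.238ms @ 26/7 + 238.095ms (2/7)

note 8 onset = 26/7b = 3095.238ms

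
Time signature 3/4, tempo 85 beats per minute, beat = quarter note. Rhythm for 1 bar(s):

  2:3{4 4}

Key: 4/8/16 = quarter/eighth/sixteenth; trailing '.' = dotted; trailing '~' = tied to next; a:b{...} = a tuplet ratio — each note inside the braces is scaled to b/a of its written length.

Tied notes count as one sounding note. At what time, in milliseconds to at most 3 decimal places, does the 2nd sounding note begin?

1. 0.0ms @ 0 + 1058.824ms (3/2)
2. 1058.824ms @ 3/2 + 1058.824ms (3/2)

note 2 onset = 3/2b = 1058.824ms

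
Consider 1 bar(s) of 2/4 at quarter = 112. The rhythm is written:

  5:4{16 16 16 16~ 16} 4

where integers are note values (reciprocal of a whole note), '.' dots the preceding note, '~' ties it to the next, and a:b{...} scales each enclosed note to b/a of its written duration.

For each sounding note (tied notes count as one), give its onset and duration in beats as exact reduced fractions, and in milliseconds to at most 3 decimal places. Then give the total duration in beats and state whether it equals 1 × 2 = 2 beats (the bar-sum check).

1) 0.0ms=0b +107.143ms=1/5b
2) 107.143ms=1/5b +107.143ms=1/5b
3) 214.286ms=2/5b +107.143ms=1/5b
4) 321.429ms=3/5b +214.286ms=2/5b
5) 535.714ms=1b +535.714ms=1b
Σ=2b of 2 (112bpm 2/4) — PASS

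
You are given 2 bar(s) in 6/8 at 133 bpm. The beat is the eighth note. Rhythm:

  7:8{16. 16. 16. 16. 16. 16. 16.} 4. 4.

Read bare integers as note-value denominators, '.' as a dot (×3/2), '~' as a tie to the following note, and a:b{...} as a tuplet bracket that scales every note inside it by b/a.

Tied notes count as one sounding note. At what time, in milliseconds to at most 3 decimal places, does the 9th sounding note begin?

note 9 onset = 9b = 4060.15ms

1. 0.0ms @ 0 + 386.681ms (6/7)
2. 386.681ms @ 6/7 + 386.681ms (6/7)
3. 773.362ms @ 12/7 + 386.681ms (6/7)
4. 1160.043ms @ 18/7 + 386.681ms (6/7)
5. 1546.724ms @ 24/7 + 386.681ms (6/7)
6. 1933.405ms @ 30/7 + 386.681ms (6/7)
7. 2320.086ms @ 36/7 + 386.681ms (6/7)
8. 2706.767ms @ 6 + 1353.383ms (3)
9. 4060.15ms @ 9 + 1353.383ms (3)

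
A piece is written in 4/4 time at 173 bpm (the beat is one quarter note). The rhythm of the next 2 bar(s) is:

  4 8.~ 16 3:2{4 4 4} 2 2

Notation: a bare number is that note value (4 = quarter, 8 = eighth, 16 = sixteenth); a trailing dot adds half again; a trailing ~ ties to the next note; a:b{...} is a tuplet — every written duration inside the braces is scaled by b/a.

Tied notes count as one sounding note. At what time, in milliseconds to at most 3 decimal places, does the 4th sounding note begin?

1. 0.0ms @ 0 + 346.821ms (1)
2. 346.821ms @ 1 + 346.821ms (1)
3. 693.642ms @ 2 + 231.214ms (2/3)
4. 924.855ms @ 8/3 + 231.214ms (2/3)
5. 1156.069ms @ 10/3 + 231.214ms (2/3)
6. 1387.283ms @ 4 + 693.642ms (2)
7. 2080.925ms @ 6 + 693.642ms (2)

note 4 onset = 8/3b = 924.855ms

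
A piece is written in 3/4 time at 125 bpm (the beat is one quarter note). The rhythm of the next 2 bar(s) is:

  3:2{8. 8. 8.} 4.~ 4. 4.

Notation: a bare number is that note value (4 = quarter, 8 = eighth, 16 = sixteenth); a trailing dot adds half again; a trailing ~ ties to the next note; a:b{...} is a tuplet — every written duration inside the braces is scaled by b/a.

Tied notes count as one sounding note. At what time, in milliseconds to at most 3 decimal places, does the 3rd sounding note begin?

note 3 onset = 1b = 480.0ms

1. 0.0ms @ 0 + 240.0ms (1/2)
2. 240.0ms @ 1/2 + 240.0ms (1/2)
3. 480.0ms @ 1 + 240.0ms (1/2)
4. 720.0ms @ 3/2 + 1440.0ms (3)
5. 2160.0ms @ 9/2 + 720.0ms (3/2)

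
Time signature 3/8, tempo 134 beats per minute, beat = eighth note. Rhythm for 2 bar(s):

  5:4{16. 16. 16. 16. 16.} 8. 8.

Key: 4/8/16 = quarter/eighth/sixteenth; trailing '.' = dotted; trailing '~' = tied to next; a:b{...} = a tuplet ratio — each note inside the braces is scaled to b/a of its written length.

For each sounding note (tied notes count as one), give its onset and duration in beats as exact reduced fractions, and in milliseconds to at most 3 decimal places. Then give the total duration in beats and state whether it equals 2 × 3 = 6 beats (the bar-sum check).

1) 0.0ms=0b +268.657ms=3/5b
2) 268.657ms=3/5b +268.657ms=3/5b
3) 537.313ms=6/5b +268.657ms=3/5b
4) 805.97ms=9/5b +268.657ms=3/5b
5) 1074.627ms=12/5b +268.657ms=3/5b
6) 1343.284ms=3b +671.642ms=3/2b
7) 2014.925ms=9/2b +671.642ms=3/2b
Σ=6b of 6 (134bpm 3/8) — PASS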